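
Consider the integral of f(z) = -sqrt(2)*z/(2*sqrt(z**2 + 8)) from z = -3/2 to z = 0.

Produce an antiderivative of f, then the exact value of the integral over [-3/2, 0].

The substitution u = z**2/2 + 4 works: f is exactly (dF/du)*(du/dz) for that inner function.
F(z) = -sqrt(2)*sqrt(z**2 + 8)/2 is an antiderivative of f.
Check: d/dz[-sqrt(2)*sqrt(z**2 + 8)/2] = -sqrt(2)*z/(2*sqrt(z**2 + 8)) = f(z).
F(0) = -2; F(-3/2) = -sqrt(82)/4.
Integral = F(0) - F(-3/2) = -2 + sqrt(82)/4.

Antiderivative: F(z) = -sqrt(2)*sqrt(z**2 + 8)/2; value = -2 + sqrt(82)/4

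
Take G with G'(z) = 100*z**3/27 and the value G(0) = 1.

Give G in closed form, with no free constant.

A candidate passes only if d/dz[G] lands on the given G'(z) exactly.
A general antiderivative is 25*z**4/27 + C.
The condition gives C = 1 - (0) = 1.
So G(z) = (25*z**4 + 27)/27.
Check: d/dz[(25*z**4 + 27)/27] = 100*z**3/27 = G'(z).

G(z) = (25*z**4 + 27)/27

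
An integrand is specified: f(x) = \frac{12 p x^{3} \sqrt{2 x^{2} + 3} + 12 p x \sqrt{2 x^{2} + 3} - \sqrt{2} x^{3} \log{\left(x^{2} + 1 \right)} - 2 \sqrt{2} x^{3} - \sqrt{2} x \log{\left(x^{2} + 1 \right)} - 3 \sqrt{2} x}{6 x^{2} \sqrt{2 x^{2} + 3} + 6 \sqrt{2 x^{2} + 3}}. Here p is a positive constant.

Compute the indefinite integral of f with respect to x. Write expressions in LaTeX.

Differentiate the proposed F(x) back; it has to land on f(x) exactly.
Check: d/dx[p x^{2} - \frac{\sqrt{2} \sqrt{2 x^{2} + 3} \log{\left(x^{2} + 1 \right)}}{12}] = \frac{12 p x^{3} \sqrt{2 x^{2} + 3} + 12 p x \sqrt{2 x^{2} + 3} - \sqrt{2} x^{3} \log{\left(x^{2} + 1 \right)} - 2 \sqrt{2} x^{3} - \sqrt{2} x \log{\left(x^{2} + 1 \right)} - 3 \sqrt{2} x}{6 x^{2} \sqrt{2 x^{2} + 3} + 6 \sqrt{2 x^{2} + 3}} = f(x).

F(x) = p x^{2} - \frac{\sqrt{2} \sqrt{2 x^{2} + 3} \log{\left(x^{2} + 1 \right)}}{12} + C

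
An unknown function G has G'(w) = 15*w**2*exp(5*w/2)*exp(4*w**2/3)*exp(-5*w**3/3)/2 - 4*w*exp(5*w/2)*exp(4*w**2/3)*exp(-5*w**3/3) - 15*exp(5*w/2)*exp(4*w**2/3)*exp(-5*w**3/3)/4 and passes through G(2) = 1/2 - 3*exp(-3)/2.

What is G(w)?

G(w) = (1 - 3*exp(-5*w**3/3 + 4*w**2/3 + 5*w/2))/2

The substitution u = -5*w**3/3 + 4*w**2/3 + 5*w/2 works: G'(w) is exactly (dG/du)*(du/dw) for that inner function.
A general antiderivative is -3*exp(-5*w**3/3 + 4*w**2/3 + 5*w/2)/2 + C.
The condition gives C = 1/2 - 3*exp(-3)/2 - (-3*exp(-3)/2) = 1/2.
So G(w) = (1 - 3*exp(-5*w**3/3 + 4*w**2/3 + 5*w/2))/2.
Check: d/dw[(1 - 3*exp(-5*w**3/3 + 4*w**2/3 + 5*w/2))/2] = 15*w**2*exp(5*w/2)*exp(4*w**2/3)*exp(-5*w**3/3)/2 - 4*w*exp(5*w/2)*exp(4*w**2/3)*exp(-5*w**3/3) - 15*exp(5*w/2)*exp(4*w**2/3)*exp(-5*w**3/3)/4 = G'(w).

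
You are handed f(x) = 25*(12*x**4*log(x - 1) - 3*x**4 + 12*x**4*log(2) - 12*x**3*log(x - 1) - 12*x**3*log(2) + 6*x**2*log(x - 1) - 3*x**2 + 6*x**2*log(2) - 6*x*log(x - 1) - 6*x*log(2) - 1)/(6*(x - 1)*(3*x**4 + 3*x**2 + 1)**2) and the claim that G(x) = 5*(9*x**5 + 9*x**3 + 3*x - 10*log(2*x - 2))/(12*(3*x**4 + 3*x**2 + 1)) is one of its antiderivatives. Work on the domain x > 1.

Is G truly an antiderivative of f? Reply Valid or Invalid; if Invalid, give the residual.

d/dx[G] = (135*x**9 - 135*x**8 + 270*x**7 - 270*x**6 + 225*x**5 + 600*x**4*log(x - 1) - 375*x**4 + 600*x**4*log(2) - 600*x**3*log(x - 1) - 600*x**3*log(2) + 90*x**3 + 300*x**2*log(x - 1) - 240*x**2 + 300*x**2*log(2) - 300*x*log(x - 1) - 300*x*log(2) + 15*x - 65)/(108*x**9 - 108*x**8 + 216*x**7 - 216*x**6 + 180*x**5 - 180*x**4 + 72*x**3 - 72*x**2 + 12*x - 12)
d/dx[G] - f(x) = 5/4 != 0.

Invalid: d/dx[G] - f = 5/4, which is not 0.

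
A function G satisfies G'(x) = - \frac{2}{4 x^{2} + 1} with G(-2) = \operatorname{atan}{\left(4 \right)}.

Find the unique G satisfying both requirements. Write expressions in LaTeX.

Since d/dx undoes antidifferentiation here, G(x) must give back the stated G'(x).
A general antiderivative is - \operatorname{atan}{\left(2 x \right)} + C.
The condition gives C = \operatorname{atan}{\left(4 \right)} - (\operatorname{atan}{\left(4 \right)}) = 0.
So G(x) = - \operatorname{atan}{\left(2 x \right)}.
Check: d/dx[- \operatorname{atan}{\left(2 x \right)}] = - \frac{2}{4 x^{2} + 1} = G'(x).

G(x) = - \operatorname{atan}{\left(2 x \right)}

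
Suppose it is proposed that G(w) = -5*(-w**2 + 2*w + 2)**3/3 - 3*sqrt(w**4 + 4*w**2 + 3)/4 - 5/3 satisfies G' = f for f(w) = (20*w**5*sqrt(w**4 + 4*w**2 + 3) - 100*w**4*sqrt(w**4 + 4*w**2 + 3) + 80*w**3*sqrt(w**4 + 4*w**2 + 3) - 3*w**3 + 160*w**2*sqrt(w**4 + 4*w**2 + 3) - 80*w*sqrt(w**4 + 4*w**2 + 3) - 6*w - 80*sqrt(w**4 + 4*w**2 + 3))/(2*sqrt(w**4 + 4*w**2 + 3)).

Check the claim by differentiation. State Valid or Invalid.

d/dw[G] = (20*w**5*sqrt(w**4 + 4*w**2 + 3) - 100*w**4*sqrt(w**4 + 4*w**2 + 3) + 80*w**3*sqrt(w**4 + 4*w**2 + 3) - 3*w**3 + 160*w**2*sqrt(w**4 + 4*w**2 + 3) - 80*w*sqrt(w**4 + 4*w**2 + 3) - 6*w - 80*sqrt(w**4 + 4*w**2 + 3))/(2*sqrt(w**4 + 4*w**2 + 3))
This equals f(w) exactly, so the claim holds.

Valid - the claim checks out under differentiation.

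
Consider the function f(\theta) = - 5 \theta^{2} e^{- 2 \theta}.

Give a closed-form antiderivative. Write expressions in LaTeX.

f has the shape u'v + uv' for u = \frac{5 \theta^{2}}{2} + \frac{5 \theta}{2} + \frac{5}{4} and v = e^{- 2 \theta} — it is the derivative of the product u*v.
Check: d/d\theta[\frac{5 \left(2 \theta^{2} + 2 \theta + 1\right) e^{- 2 \theta}}{4}] = - 5 \theta^{2} e^{- 2 \theta} = f(\theta).

An antiderivative is F(\theta) = \frac{5 \left(2 \theta^{2} + 2 \theta + 1\right) e^{- 2 \theta}}{4}.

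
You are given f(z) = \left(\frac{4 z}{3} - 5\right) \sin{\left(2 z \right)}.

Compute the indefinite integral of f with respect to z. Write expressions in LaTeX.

F(z) = - \frac{4 z \cos{\left(2 z \right)} - 2 \sin{\left(2 z \right)} - 15 \cos{\left(2 z \right)}}{6} + C

A candidate is checked by its d/dz: the result must match f(z).
Check: d/dz[- \frac{4 z \cos{\left(2 z \right)} - 2 \sin{\left(2 z \right)} - 15 \cos{\left(2 z \right)}}{6}] = \frac{4 z \sin{\left(2 z \right)}}{3} - 5 \sin{\left(2 z \right)}, which equals f(z).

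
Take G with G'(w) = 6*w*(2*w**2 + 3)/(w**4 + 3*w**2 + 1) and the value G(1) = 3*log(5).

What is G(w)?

G'(w) matches the chain-rule pattern g'(h)*h' with inner function h(w) = w**4 + 3*w**2 + 1; substituting u = h(w) collapses the integral.
A general antiderivative is 3*log(w**4 + 3*w**2 + 1) + C.
The condition gives C = 3*log(5) - (3*log(5)) = 0.
So G(w) = 3*log(w**4 + 3*w**2 + 1).
Check: d/dw[3*log(w**4 + 3*w**2 + 1)] = (12*w**3 + 18*w)/(w**4 + 3*w**2 + 1), which equals G'(w).

G(w) = 3*log(w**4 + 3*w**2 + 1)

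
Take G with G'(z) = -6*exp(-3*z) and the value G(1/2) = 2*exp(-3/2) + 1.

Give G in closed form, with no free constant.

Differentiate the proposed G(z) back; it has to land on the given G'(z).
A general antiderivative is 2*exp(-3*z) + C.
The condition gives C = 2*exp(-3/2) + 1 - (2*exp(-3/2)) = 1.
So G(z) = (exp(3*z) + 2)*exp(-3*z).
Check: d/dz[(exp(3*z) + 2)*exp(-3*z)] = -6*exp(-3*z) = G'(z).

G(z) = (exp(3*z) + 2)*exp(-3*z)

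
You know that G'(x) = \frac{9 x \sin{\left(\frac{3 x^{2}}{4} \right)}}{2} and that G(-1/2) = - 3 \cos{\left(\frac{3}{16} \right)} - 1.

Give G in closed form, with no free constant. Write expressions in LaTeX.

G(x) = - 3 \cos{\left(\frac{3 x^{2}}{4} \right)} - 1

G'(x) matches the chain-rule pattern g'(h)*h' with inner function h(x) = \frac{3 x^{2}}{4}; substituting u = h(x) collapses the integral.
A general antiderivative is - 3 \cos{\left(\frac{3 x^{2}}{4} \right)} + C.
The condition gives C = - 3 \cos{\left(\frac{3}{16} \right)} - 1 - (- 3 \cos{\left(\frac{3}{16} \right)}) = -1.
So G(x) = - 3 \cos{\left(\frac{3 x^{2}}{4} \right)} - 1.
Check: d/dx[- 3 \cos{\left(\frac{3 x^{2}}{4} \right)} - 1] = \frac{9 x \sin{\left(\frac{3 x^{2}}{4} \right)}}{2} = G'(x).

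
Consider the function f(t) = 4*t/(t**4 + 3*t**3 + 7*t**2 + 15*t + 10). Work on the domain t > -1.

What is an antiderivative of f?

Factor the denominator ((t + 1)*(t + 2)*(t**2 + 5)) and decompose: f = -2*(t - 5)/(9*(t**2 + 5)) + 8/(9*(t + 2)) - 2/(3*(t + 1)); each piece integrates to a log, atan, or power term.
Check: d/dt[-2*log(t + 1)/3 + 8*log(t + 2)/9 - log(t**2 + 5)/9 + 2*sqrt(5)*atan(sqrt(5)*t/5)/9] = 4*t/(t**4 + 3*t**3 + 7*t**2 + 15*t + 10) = f(t).

An antiderivative is F(t) = -2*log(t + 1)/3 + 8*log(t + 2)/9 - log(t**2 + 5)/9 + 2*sqrt(5)*atan(sqrt(5)*t/5)/9.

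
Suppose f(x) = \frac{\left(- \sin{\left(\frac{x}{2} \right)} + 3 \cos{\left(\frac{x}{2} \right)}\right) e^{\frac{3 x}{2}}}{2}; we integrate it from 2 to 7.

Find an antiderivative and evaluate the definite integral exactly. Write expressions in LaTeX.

Antiderivative: F(x) = e^{\frac{3 x}{2}} \cos{\left(\frac{x}{2} \right)}; value = e^{\frac{21}{2}} \cos{\left(\frac{7}{2} \right)} - e^{3} \cos{\left(1 \right)}

f has the shape u'v + uv' for u = \cos{\left(\frac{x}{2} \right)} and v = e^{\frac{3 x}{2}} — it is the derivative of the product u*v.
F(x) = e^{\frac{3 x}{2}} \cos{\left(\frac{x}{2} \right)} is an antiderivative of f.
Check: d/dx[e^{\frac{3 x}{2}} \cos{\left(\frac{x}{2} \right)}] = - \frac{e^{\frac{3 x}{2}} \sin{\left(\frac{x}{2} \right)}}{2} + \frac{3 e^{\frac{3 x}{2}} \cos{\left(\frac{x}{2} \right)}}{2}, which equals f(x).
F(7) = e^{\frac{21}{2}} \cos{\left(\frac{7}{2} \right)}; F(2) = e^{3} \cos{\left(1 \right)}.
Integral = F(7) - F(2) = e^{\frac{21}{2}} \cos{\left(\frac{7}{2} \right)} - e^{3} \cos{\left(1 \right)}.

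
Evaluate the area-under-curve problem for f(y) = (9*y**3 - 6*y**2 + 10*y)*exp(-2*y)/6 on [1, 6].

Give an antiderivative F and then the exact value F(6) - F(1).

Antiderivative: F(y) = (-36*y**3 - 30*y**2 - 70*y - 35)*exp(-2*y)/48; value = -9311*exp(-12)/48 + 57*exp(-2)/16

Recognize the product-rule pattern: f = u'v + uv' with u = -3*y**3/4 - 5*y**2/8 - 35*y/24 - 35/48, v = exp(-2*y), so integration by parts undoes it.
F(y) = (-36*y**3 - 30*y**2 - 70*y - 35)*exp(-2*y)/48 is an antiderivative of f.
Check: d/dy[(-36*y**3 - 30*y**2 - 70*y - 35)*exp(-2*y)/48] = (9*y**3 - 6*y**2 + 10*y)*exp(-2*y)/6 = f(y).
F(6) = -9311*exp(-12)/48; F(1) = -57*exp(-2)/16.
Integral = F(6) - F(1) = -9311*exp(-12)/48 + 57*exp(-2)/16.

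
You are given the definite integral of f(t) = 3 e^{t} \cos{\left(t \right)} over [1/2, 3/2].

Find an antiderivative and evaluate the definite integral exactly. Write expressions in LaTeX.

Whatever form F(t) takes, F'(t) = f(t) is non-negotiable.
F(t) = \frac{3 e^{t} \sin{\left(t \right)}}{2} + \frac{3 e^{t} \cos{\left(t \right)}}{2} is an antiderivative of f.
Check: d/dt[\frac{3 e^{t} \sin{\left(t \right)}}{2} + \frac{3 e^{t} \cos{\left(t \right)}}{2}] = 3 e^{t} \cos{\left(t \right)} = f(t).
F(3/2) = \frac{3 e^{\frac{3}{2}} \cos{\left(\frac{3}{2} \right)}}{2} + \frac{3 e^{\frac{3}{2}} \sin{\left(\frac{3}{2} \right)}}{2}; F(1/2) = \frac{3 e^{\frac{1}{2}} \sin{\left(\frac{1}{2} \right)}}{2} + \frac{3 e^{\frac{1}{2}} \cos{\left(\frac{1}{2} \right)}}{2}.
Integral = F(3/2) - F(1/2) = - \frac{3 e^{\frac{1}{2}} \cos{\left(\frac{1}{2} \right)}}{2} - \frac{3 e^{\frac{1}{2}} \sin{\left(\frac{1}{2} \right)}}{2} + \frac{3 e^{\frac{3}{2}} \cos{\left(\frac{3}{2} \right)}}{2} + \frac{3 e^{\frac{3}{2}} \sin{\left(\frac{3}{2} \right)}}{2}.

Antiderivative: F(t) = \frac{3 e^{t} \sin{\left(t \right)}}{2} + \frac{3 e^{t} \cos{\left(t \right)}}{2}; value = - \frac{3 e^{\frac{1}{2}} \cos{\left(\frac{1}{2} \right)}}{2} - \frac{3 e^{\frac{1}{2}} \sin{\left(\frac{1}{2} \right)}}{2} + \frac{3 e^{\frac{3}{2}} \cos{\left(\frac{3}{2} \right)}}{2} + \frac{3 e^{\frac{3}{2}} \sin{\left(\frac{3}{2} \right)}}{2}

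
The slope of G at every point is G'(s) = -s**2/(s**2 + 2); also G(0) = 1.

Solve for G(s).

G(s) = -s + sqrt(2)*atan(sqrt(2)*s/2) + 1

For G(s) to be correct, d/ds[G] must agree with the stated G'(s) identically.
A general antiderivative is -s + sqrt(2)*atan(sqrt(2)*s/2) + C.
The condition gives C = 1 - (0) = 1.
So G(s) = -s + sqrt(2)*atan(sqrt(2)*s/2) + 1.
Check: d/ds[-s + sqrt(2)*atan(sqrt(2)*s/2) + 1] = -s**2/(s**2 + 2) = G'(s).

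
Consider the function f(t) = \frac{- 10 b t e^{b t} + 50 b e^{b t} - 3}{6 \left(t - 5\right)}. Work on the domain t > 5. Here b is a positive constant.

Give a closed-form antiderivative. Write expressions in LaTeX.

Any candidate F(t) must reproduce f(t) exactly when differentiated.
Check: d/dt[\frac{- 10 e^{b t} - 3 \log{\left(t - 5 \right)}}{6}] = \frac{- 10 b t e^{b t} + 50 b e^{b t} - 3}{6 t - 30}, which equals f(t).

An antiderivative is F(t) = \frac{- 10 e^{b t} - 3 \log{\left(t - 5 \right)}}{6}.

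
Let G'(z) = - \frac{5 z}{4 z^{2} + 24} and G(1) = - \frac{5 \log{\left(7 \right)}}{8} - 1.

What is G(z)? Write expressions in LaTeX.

G(z) = - \frac{5 \log{\left(z^{2} + 6 \right)}}{8} - 1

G'(z) matches the chain-rule pattern g'(h)*h' with inner function h(z) = z^{2} + 6; substituting u = h(z) collapses the integral.
A general antiderivative is - \frac{5 \log{\left(z^{2} + 6 \right)}}{8} + C.
The condition gives C = - \frac{5 \log{\left(7 \right)}}{8} - 1 - (- \frac{5 \log{\left(7 \right)}}{8}) = -1.
So G(z) = - \frac{5 \log{\left(z^{2} + 6 \right)}}{8} - 1.
Check: d/dz[- \frac{5 \log{\left(z^{2} + 6 \right)}}{8} - 1] = - \frac{5 z}{4 z^{2} + 24} = G'(z).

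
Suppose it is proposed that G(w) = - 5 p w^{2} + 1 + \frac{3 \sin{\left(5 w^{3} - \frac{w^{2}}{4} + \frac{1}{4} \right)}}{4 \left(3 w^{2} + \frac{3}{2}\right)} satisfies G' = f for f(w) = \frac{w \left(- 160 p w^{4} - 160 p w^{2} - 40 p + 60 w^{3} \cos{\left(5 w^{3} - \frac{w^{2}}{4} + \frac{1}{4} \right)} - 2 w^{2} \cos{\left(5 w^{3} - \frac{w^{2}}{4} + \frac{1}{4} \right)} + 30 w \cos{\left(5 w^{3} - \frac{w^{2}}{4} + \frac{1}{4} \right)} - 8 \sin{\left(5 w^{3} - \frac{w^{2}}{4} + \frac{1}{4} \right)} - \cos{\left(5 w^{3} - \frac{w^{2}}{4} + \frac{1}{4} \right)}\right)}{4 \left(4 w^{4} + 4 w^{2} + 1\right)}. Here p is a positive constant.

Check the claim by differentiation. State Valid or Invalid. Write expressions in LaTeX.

d/dw[G] = \frac{- 160 p w^{5} - 160 p w^{3} - 40 p w + 60 w^{4} \cos{\left(5 w^{3} - \frac{w^{2}}{4} + \frac{1}{4} \right)} - 2 w^{3} \cos{\left(5 w^{3} - \frac{w^{2}}{4} + \frac{1}{4} \right)} + 30 w^{2} \cos{\left(5 w^{3} - \frac{w^{2}}{4} + \frac{1}{4} \right)} - 8 w \sin{\left(5 w^{3} - \frac{w^{2}}{4} + \frac{1}{4} \right)} - w \cos{\left(5 w^{3} - \frac{w^{2}}{4} + \frac{1}{4} \right)}}{16 w^{4} + 16 w^{2} + 4}
This equals f(w) exactly, so the claim holds.

Valid: G'(w) = f(w).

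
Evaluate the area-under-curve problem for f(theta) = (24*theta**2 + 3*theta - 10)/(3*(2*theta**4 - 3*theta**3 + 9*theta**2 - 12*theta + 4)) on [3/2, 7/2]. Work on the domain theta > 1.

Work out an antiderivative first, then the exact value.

Antiderivative: F(theta) = (578*log(theta - 1) + 100*log(theta - 1/2) - 339*log(theta**2 + 4) + 706*atan(theta/2))/510; value = -113*log(65/4)/170 - 353*atan(3/4)/255 + 10*log(3)/51 + 17*log(2)/15 + 17*log(5/2)/15 + 113*log(25/4)/170 + 353*atan(7/4)/255

The denominator factors as 3*(theta - 1)*(2*theta - 1)*(theta**2 + 4); partial fractions split f into directly integrable pieces: -(339*theta - 706)/(255*(theta**2 + 4)) + 20/(51*(2*theta - 1)) + 17/(15*(theta - 1)).
F(theta) = (578*log(theta - 1) + 100*log(theta - 1/2) - 339*log(theta**2 + 4) + 706*atan(theta/2))/510 is an antiderivative of f.
Check: d/dtheta[(578*log(theta - 1) + 100*log(theta - 1/2) - 339*log(theta**2 + 4) + 706*atan(theta/2))/510] = (24*theta**2 + 3*theta - 10)/(6*theta**4 - 9*theta**3 + 27*theta**2 - 36*theta + 12), which equals f(theta).
F(7/2) = -113*log(65/4)/170 + 10*log(3)/51 + 17*log(5/2)/15 + 353*atan(7/4)/255; F(3/2) = -113*log(25/4)/170 - 17*log(2)/15 + 353*atan(3/4)/255.
Integral = F(7/2) - F(3/2) = -113*log(65/4)/170 - 353*atan(3/4)/255 + 10*log(3)/51 + 17*log(2)/15 + 17*log(5/2)/15 + 113*log(25/4)/170 + 353*atan(7/4)/255.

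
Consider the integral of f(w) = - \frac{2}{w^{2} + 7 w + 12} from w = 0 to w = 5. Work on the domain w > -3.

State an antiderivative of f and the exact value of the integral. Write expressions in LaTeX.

Factor the denominator (\left(w + 3\right) \left(w + 4\right)) and decompose: f = \frac{2}{w + 4} - \frac{2}{w + 3}; each piece integrates to a log, atan, or power term.
F(w) = - 2 \log{\left(w + 3 \right)} + 2 \log{\left(w + 4 \right)} is an antiderivative of f.
Check: d/dw[- 2 \log{\left(w + 3 \right)} + 2 \log{\left(w + 4 \right)}] = - \frac{2}{w^{2} + 7 w + 12} = f(w).
F(5) = - 2 \log{\left(8 \right)} + 2 \log{\left(9 \right)}; F(0) = - 2 \log{\left(3 \right)} + 2 \log{\left(4 \right)}.
Integral = F(5) - F(0) = - 2 \log{\left(8 \right)} - 2 \log{\left(4 \right)} + 2 \log{\left(3 \right)} + 2 \log{\left(9 \right)}.

Antiderivative: F(w) = - 2 \log{\left(w + 3 \right)} + 2 \log{\left(w + 4 \right)}; value = - 2 \log{\left(8 \right)} - 2 \log{\left(4 \right)} + 2 \log{\left(3 \right)} + 2 \log{\left(9 \right)}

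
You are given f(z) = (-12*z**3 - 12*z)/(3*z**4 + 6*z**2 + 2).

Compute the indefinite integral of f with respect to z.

F(z) = -log(z**4/2 + z**2 + 1/3) + C

f matches the chain-rule pattern g'(h)*h' with inner function h(z) = z**4/2 + z**2 + 1/3; substituting u = h(z) collapses the integral.
Check: d/dz[-log(z**4/2 + z**2 + 1/3)] = (-12*z**3 - 12*z)/(3*z**4 + 6*z**2 + 2) = f(z).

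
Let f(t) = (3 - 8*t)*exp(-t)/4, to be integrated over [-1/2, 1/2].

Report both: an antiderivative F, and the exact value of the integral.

Antiderivative: F(t) = (8*t + 5)*exp(-t)/4; value = -exp(1/2)/4 + 9*exp(-1/2)/4

f has the shape u'v + uv' for u = 2*t + 5/4 and v = exp(-t) — it is the derivative of the product u*v.
F(t) = (8*t + 5)*exp(-t)/4 is an antiderivative of f.
Check: d/dt[(8*t + 5)*exp(-t)/4] = (3 - 8*t)*exp(-t)/4 = f(t).
F(1/2) = 9*exp(-1/2)/4; F(-1/2) = exp(1/2)/4.
Integral = F(1/2) - F(-1/2) = -exp(1/2)/4 + 9*exp(-1/2)/4.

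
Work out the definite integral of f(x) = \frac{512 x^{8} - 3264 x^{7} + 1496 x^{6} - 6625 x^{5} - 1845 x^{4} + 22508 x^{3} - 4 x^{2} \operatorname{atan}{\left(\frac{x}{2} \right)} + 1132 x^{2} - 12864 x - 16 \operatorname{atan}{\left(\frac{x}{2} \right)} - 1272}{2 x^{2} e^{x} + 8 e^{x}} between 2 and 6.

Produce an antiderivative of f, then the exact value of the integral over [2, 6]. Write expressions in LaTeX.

Antiderivative: F(x) = - 256 x^{6} e^{- x} + 96 x^{5} e^{- x} + 756 x^{4} e^{- x} - \frac{383 x^{3} e^{- x}}{2} - 756 x^{2} e^{- x} + 96 x e^{- x} + 2 e^{- x} \operatorname{atan}{\left(\frac{x}{2} \right)} + 256 e^{- x}; value = - \frac{10285412}{e^{6}} - \frac{\pi}{2 e^{2}} + \frac{2 \operatorname{atan}{\left(3 \right)}}{e^{6}} + \frac{5324}{e^{2}}

Recognize the product-rule pattern: f = u'v + uv' with u = - 4 \left(4 x^{2} - \frac{x}{2} - 4\right)^{3} + 2 \operatorname{atan}{\left(\frac{x}{2} \right)}, v = e^{- x}, so integration by parts undoes it.
F(x) = - 256 x^{6} e^{- x} + 96 x^{5} e^{- x} + 756 x^{4} e^{- x} - \frac{383 x^{3} e^{- x}}{2} - 756 x^{2} e^{- x} + 96 x e^{- x} + 2 e^{- x} \operatorname{atan}{\left(\frac{x}{2} \right)} + 256 e^{- x} is an antiderivative of f.
Check: d/dx[- 256 x^{6} e^{- x} + 96 x^{5} e^{- x} + 756 x^{4} e^{- x} - \frac{383 x^{3} e^{- x}}{2} - 756 x^{2} e^{- x} + 96 x e^{- x} + 2 e^{- x} \operatorname{atan}{\left(\frac{x}{2} \right)} + 256 e^{- x}] = \frac{512 x^{8} - 3264 x^{7} + 1496 x^{6} - 6625 x^{5} - 1845 x^{4} + 22508 x^{3} - 4 x^{2} \operatorname{atan}{\left(\frac{x}{2} \right)} + 1132 x^{2} - 12864 x - 16 \operatorname{atan}{\left(\frac{x}{2} \right)} - 1272}{2 x^{2} e^{x} + 8 e^{x}} = f(x).
F(6) = - \frac{10285412}{e^{6}} + \frac{2 \operatorname{atan}{\left(3 \right)}}{e^{6}}; F(2) = - \frac{5324}{e^{2}} + \frac{\pi}{2 e^{2}}.
Integral = F(6) - F(2) = - \frac{10285412}{e^{6}} - \frac{\pi}{2 e^{2}} + \frac{2 \operatorname{atan}{\left(3 \right)}}{e^{6}} + \frac{5324}{e^{2}}.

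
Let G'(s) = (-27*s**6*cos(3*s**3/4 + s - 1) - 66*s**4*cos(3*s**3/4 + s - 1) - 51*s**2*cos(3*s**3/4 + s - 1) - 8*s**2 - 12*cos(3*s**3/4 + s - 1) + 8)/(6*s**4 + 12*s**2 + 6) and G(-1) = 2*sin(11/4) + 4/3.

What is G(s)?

G(s) = (-6*s**2*sin(3*s**3/4 + s - 1) + 6*s**2 + 4*s - 6*sin(3*s**3/4 + s - 1) + 6)/(3*s**2 + 3)

Check a candidate G(s) by differentiating: d/ds[G] must match the given G'(s).
A general antiderivative is 4*s/(3*(s**2 + 1)) - 2*sin(3*s**3/4 + s - 1) + C.
The condition gives C = 2*sin(11/4) + 4/3 - (-2/3 + 2*sin(11/4)) = 2.
So G(s) = (-6*s**2*sin(3*s**3/4 + s - 1) + 6*s**2 + 4*s - 6*sin(3*s**3/4 + s - 1) + 6)/(3*s**2 + 3).
Check: d/ds[(-6*s**2*sin(3*s**3/4 + s - 1) + 6*s**2 + 4*s - 6*sin(3*s**3/4 + s - 1) + 6)/(3*s**2 + 3)] = (-27*s**6*cos(3*s**3/4 + s - 1) - 66*s**4*cos(3*s**3/4 + s - 1) - 51*s**2*cos(3*s**3/4 + s - 1) - 8*s**2 - 12*cos(3*s**3/4 + s - 1) + 8)/(6*s**4 + 12*s**2 + 6) = G'(s).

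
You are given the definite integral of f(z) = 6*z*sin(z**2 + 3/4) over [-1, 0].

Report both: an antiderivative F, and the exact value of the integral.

The substitution u = z**2 + 3/4 works: f is exactly (dF/du)*(du/dz) for that inner function.
F(z) = -3*cos(z**2 + 3/4) is an antiderivative of f.
Check: d/dz[-3*cos(z**2 + 3/4)] = 6*z*sin(z**2 + 3/4) = f(z).
F(0) = -3*cos(3/4); F(-1) = -3*cos(7/4).
Integral = F(0) - F(-1) = -3*cos(3/4) + 3*cos(7/4).

Antiderivative: F(z) = -3*cos(z**2 + 3/4); value = -3*cos(3/4) + 3*cos(7/4)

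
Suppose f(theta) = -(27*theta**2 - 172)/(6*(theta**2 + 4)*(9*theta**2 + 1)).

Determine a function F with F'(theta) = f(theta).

An antiderivative F(theta) passes only if d/dtheta[F] lands on f(theta) exactly.
Check: d/dtheta[(-4*atan(theta/2) + 15*atan(3*theta))/6] = (172 - 27*theta**2)/(54*theta**4 + 222*theta**2 + 24), which equals f(theta).

An antiderivative is F(theta) = (-4*atan(theta/2) + 15*atan(3*theta))/6.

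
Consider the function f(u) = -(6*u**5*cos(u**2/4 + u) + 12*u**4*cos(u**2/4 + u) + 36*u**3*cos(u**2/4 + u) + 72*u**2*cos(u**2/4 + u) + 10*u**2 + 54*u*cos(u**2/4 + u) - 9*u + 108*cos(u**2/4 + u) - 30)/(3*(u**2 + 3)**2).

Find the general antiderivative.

F(u) = -(24*u**2*sin(u**2/4 + u) - 20*u + 72*sin(u**2/4 + u) + 9)/(6*(u**2 + 3)) + C

Since d/du undoes antidifferentiation here, F'(u) = f(u) is required of F(u).
Check: d/du[-(24*u**2*sin(u**2/4 + u) - 20*u + 72*sin(u**2/4 + u) + 9)/(6*(u**2 + 3))] = (-6*u**5*cos(u**2/4 + u) - 12*u**4*cos(u**2/4 + u) - 36*u**3*cos(u**2/4 + u) - 72*u**2*cos(u**2/4 + u) - 10*u**2 - 54*u*cos(u**2/4 + u) + 9*u - 108*cos(u**2/4 + u) + 30)/(3*u**4 + 18*u**2 + 27), which equals f(u).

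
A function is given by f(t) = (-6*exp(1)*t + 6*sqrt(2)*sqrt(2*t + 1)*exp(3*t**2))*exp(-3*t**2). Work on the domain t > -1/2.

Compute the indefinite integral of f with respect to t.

F(t) = (4*t + 2)**(3/2) + exp(1 - 3*t**2) + C

Whatever form F(t) takes, F'(t) = f(t) is non-negotiable.
Check: d/dt[(4*t + 2)**(3/2) + exp(1 - 3*t**2)] = exp(1)*(-6*t + 6*sqrt(2)*sqrt(2*t + 1)*exp(-1)*exp(3*t**2))*exp(-3*t**2), which equals f(t).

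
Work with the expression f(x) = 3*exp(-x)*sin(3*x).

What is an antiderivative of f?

For F(x) to be correct the identity F'(x) - f(x) = 0 must hold.
Check: d/dx[-3*exp(-x)*sin(3*x)/10 - 9*exp(-x)*cos(3*x)/10] = 3*exp(-x)*sin(3*x) = f(x).

An antiderivative is F(x) = -3*exp(-x)*sin(3*x)/10 - 9*exp(-x)*cos(3*x)/10.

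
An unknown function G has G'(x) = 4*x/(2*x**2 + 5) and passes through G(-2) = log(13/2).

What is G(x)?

G(x) = log(x**2 + 5/2)

The substitution u = x**2 + 5/2 works: G'(x) is exactly (dG/du)*(du/dx) for that inner function.
A general antiderivative is log(x**2 + 5/2) + C.
The condition gives C = log(13/2) - (log(13/2)) = 0.
So G(x) = log(x**2 + 5/2).
Check: d/dx[log(x**2 + 5/2)] = 4*x/(2*x**2 + 5) = G'(x).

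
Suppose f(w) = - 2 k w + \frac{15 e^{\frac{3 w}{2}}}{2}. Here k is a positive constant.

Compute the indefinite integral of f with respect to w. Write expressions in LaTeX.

F(w) = - k w^{2} + 5 e^{\frac{3 w}{2}} + C

Integrate term by term and add the pieces.
Check: d/dw[- k w^{2} + 5 e^{\frac{3 w}{2}}] = - 2 k w + \frac{15 e^{\frac{3 w}{2}}}{2} = f(w).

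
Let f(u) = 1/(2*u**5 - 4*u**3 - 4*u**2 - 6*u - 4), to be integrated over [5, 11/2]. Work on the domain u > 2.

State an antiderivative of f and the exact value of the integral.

Factor the denominator (2*(u - 2)*(u + 1)**2*(u**2 + 1)) and decompose: f = (2*u - 1)/(20*(u**2 + 1)) - 1/(9*(u + 1)) - 1/(12*(u + 1)**2) + 1/(90*(u - 2)); each piece integrates to a log, atan, or power term.
F(u) = log(u - 2)/90 - log(u + 1)/9 + log(u**2 + 1)/20 - atan(u)/20 + 1/(12*u + 12) is an antiderivative of f.
Check: d/du[log(u - 2)/90 - log(u + 1)/9 + log(u**2 + 1)/20 - atan(u)/20 + 1/(12*u + 12)] = 1/(2*u**5 - 4*u**3 - 4*u**2 - 6*u - 4) = f(u).
F(11/2) = -log(13/2)/9 - atan(11/2)/20 + 1/78 + log(7/2)/90 + log(125/4)/20; F(5) = -log(6)/9 - atan(5)/20 + log(3)/90 + 1/72 + log(26)/20.
Integral = F(11/2) - F(5) = -log(13/2)/9 - log(26)/20 - atan(11/2)/20 - log(3)/90 - 1/936 + log(7/2)/90 + atan(5)/20 + log(125/4)/20 + log(6)/9.

Antiderivative: F(u) = log(u - 2)/90 - log(u + 1)/9 + log(u**2 + 1)/20 - atan(u)/20 + 1/(12*u + 12); value = -log(13/2)/9 - log(26)/20 - atan(11/2)/20 - log(3)/90 - 1/936 + log(7/2)/90 + atan(5)/20 + log(125/4)/20 + log(6)/9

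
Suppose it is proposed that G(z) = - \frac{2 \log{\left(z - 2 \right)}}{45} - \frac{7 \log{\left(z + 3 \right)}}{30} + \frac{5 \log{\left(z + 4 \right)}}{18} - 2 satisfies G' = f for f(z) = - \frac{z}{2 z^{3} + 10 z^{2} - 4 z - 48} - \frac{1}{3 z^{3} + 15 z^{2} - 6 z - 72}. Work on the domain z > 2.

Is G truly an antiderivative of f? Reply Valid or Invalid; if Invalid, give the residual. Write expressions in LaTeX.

d/dz[G] = \frac{- 3 z - 2}{6 z^{3} + 30 z^{2} - 12 z - 144}
This equals f(z) exactly, so the claim holds.

Valid - the claim checks out under differentiation.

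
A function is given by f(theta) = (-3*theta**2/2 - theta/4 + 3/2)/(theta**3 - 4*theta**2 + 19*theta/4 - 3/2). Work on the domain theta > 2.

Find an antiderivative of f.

An antiderivative is F(theta) = -20*log(theta - 2)/3 + 9*log(theta - 3/2)/2 + 2*log(theta - 1/2)/3.

The denominator factors as (theta - 2)*(2*theta - 3)*(2*theta - 1); partial fractions split f into directly integrable pieces: 4/(3*(2*theta - 1)) + 9/(2*theta - 3) - 20/(3*(theta - 2)).
Check: d/dtheta[-20*log(theta - 2)/3 + 9*log(theta - 3/2)/2 + 2*log(theta - 1/2)/3] = (-6*theta**2 - theta + 6)/(4*theta**3 - 16*theta**2 + 19*theta - 6), which equals f(theta).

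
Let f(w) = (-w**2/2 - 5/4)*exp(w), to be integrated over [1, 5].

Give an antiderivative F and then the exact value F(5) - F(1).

Antiderivative: F(w) = -w**2*exp(w)/2 + w*exp(w) - 9*exp(w)/4; value = -39*exp(5)/4 + 7*exp(1)/4

Recognize the product-rule pattern: f = u'v + uv' with u = -w**2/2 + w - 9/4, v = exp(w), so integration by parts undoes it.
F(w) = -w**2*exp(w)/2 + w*exp(w) - 9*exp(w)/4 is an antiderivative of f.
Check: d/dw[-w**2*exp(w)/2 + w*exp(w) - 9*exp(w)/4] = -w**2*exp(w)/2 - 5*exp(w)/4, which equals f(w).
F(5) = -39*exp(5)/4; F(1) = -7*exp(1)/4.
Integral = F(5) - F(1) = -39*exp(5)/4 + 7*exp(1)/4.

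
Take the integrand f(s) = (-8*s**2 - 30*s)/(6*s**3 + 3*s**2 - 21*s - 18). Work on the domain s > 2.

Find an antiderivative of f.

An antiderivative is F(s) = 2*(-46*log(s - 2) - 77*log(s + 1) + 81*log(s + 3/2))/63.

Factor the denominator (3*(s - 2)*(s + 1)*(2*s + 3)) and decompose: f = 36/(7*(2*s + 3)) - 22/(9*(s + 1)) - 92/(63*(s - 2)); each piece integrates to a log, atan, or power term.
Check: d/ds[2*(-46*log(s - 2) - 77*log(s + 1) + 81*log(s + 3/2))/63] = (-8*s**2 - 30*s)/(6*s**3 + 3*s**2 - 21*s - 18) = f(s).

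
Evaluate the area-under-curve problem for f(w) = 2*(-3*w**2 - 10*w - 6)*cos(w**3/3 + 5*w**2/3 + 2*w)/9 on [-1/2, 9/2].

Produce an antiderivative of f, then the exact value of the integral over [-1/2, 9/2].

Antiderivative: F(w) = -2*sin(w**3/3 + 5*w**2/3 + 2*w)/3; value = -2*sin(5/8)/3 - 2*sin(585/8)/3

f matches the chain-rule pattern g'(h)*h' with inner function h(w) = w**3/3 + 5*w**2/3 + 2*w; substituting u = h(w) collapses the integral.
F(w) = -2*sin(w**3/3 + 5*w**2/3 + 2*w)/3 is an antiderivative of f.
Check: d/dw[-2*sin(w**3/3 + 5*w**2/3 + 2*w)/3] = -2*w**2*cos(w**3/3 + 5*w**2/3 + 2*w)/3 - 20*w*cos(w**3/3 + 5*w**2/3 + 2*w)/9 - 4*cos(w**3/3 + 5*w**2/3 + 2*w)/3, which equals f(w).
F(9/2) = -2*sin(585/8)/3; F(-1/2) = 2*sin(5/8)/3.
Integral = F(9/2) - F(-1/2) = -2*sin(5/8)/3 - 2*sin(585/8)/3.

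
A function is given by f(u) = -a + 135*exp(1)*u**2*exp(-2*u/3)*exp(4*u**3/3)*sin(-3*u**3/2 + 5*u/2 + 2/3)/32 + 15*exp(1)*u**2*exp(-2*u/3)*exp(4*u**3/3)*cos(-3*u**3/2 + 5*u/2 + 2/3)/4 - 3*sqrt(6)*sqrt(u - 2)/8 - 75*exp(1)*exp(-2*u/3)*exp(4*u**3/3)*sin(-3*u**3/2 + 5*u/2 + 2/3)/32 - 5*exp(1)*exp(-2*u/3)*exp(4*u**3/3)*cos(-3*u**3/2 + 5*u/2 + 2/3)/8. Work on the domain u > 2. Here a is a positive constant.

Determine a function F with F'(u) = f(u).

An antiderivative is F(u) = -a*u - u*sqrt(3*u/2 - 3)/2 + sqrt(3*u/2 - 3) + 15*exp(1)*exp(-2*u/3)*exp(4*u**3/3)*cos(-3*u**3/2 + 5*u/2 + 2/3)/16.

Integrate term by term and add the pieces.
Check: d/du[-a*u - u*sqrt(3*u/2 - 3)/2 + sqrt(3*u/2 - 3) + 15*exp(1)*exp(-2*u/3)*exp(4*u**3/3)*cos(-3*u**3/2 + 5*u/2 + 2/3)/16] = sqrt(2)*(-32*sqrt(2)*a*sqrt(u - 2)*exp(2*u/3) + 135*sqrt(2)*exp(1)*u**2*sqrt(u - 2)*exp(4*u**3/3)*sin(-3*u**3/2 + 5*u/2 + 2/3) + 120*sqrt(2)*exp(1)*u**2*sqrt(u - 2)*exp(4*u**3/3)*cos(-3*u**3/2 + 5*u/2 + 2/3) - 24*sqrt(3)*u*exp(2*u/3) - 75*sqrt(2)*exp(1)*sqrt(u - 2)*exp(4*u**3/3)*sin(-3*u**3/2 + 5*u/2 + 2/3) - 20*sqrt(2)*exp(1)*sqrt(u - 2)*exp(4*u**3/3)*cos(-3*u**3/2 + 5*u/2 + 2/3) + 48*sqrt(3)*exp(2*u/3))*exp(-2*u/3)/(64*sqrt(u - 2)), which equals f(u).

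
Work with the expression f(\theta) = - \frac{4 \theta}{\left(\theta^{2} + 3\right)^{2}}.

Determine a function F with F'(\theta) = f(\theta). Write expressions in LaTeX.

An antiderivative is F(\theta) = \frac{4}{2 \theta^{2} + 6}.

f matches the chain-rule pattern g'(h)*h' with inner function h(\theta) = 2 \theta^{2} + 6; substituting u = h(\theta) collapses the integral.
Check: d/d\theta[\frac{4}{2 \theta^{2} + 6}] = - \frac{4 \theta}{\theta^{4} + 6 \theta^{2} + 9}, which equals f(\theta).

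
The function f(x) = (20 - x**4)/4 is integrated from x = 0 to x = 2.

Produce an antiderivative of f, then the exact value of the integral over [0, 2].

Antiderivative: F(x) = -x**5/20 + 5*x; value = 42/5

Check any antiderivative F(x) by computing F'(x) and comparing it with f(x).
F(x) = -x**5/20 + 5*x is an antiderivative of f.
Check: d/dx[-x**5/20 + 5*x] = 5 - x**4/4, which equals f(x).
F(2) = 42/5; F(0) = 0.
Integral = F(2) - F(0) = 42/5.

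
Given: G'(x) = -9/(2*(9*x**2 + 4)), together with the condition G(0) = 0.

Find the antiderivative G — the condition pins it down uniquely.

Any candidate G(x) must reproduce the stated G'(x) exactly.
A general antiderivative is -3*atan(3*x/2)/4 + C.
The condition gives C = 0 - (0) = 0.
So G(x) = -3*atan(3*x/2)/4.
Check: d/dx[-3*atan(3*x/2)/4] = -9/(18*x**2 + 8), which equals G'(x).

G(x) = -3*atan(3*x/2)/4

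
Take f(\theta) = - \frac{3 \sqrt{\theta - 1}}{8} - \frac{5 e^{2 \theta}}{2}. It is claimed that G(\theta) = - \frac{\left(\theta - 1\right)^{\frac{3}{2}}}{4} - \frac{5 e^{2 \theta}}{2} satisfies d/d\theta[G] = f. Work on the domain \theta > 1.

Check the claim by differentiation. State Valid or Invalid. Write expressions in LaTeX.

Invalid: d/d\theta[G] - f = - \frac{5 e^{2 \theta}}{2}, which is not 0.

d/d\theta[G] = - \frac{3 \sqrt{\theta - 1}}{8} - 5 e^{2 \theta}
d/d\theta[G] - f(\theta) = - \frac{5 e^{2 \theta}}{2} != 0.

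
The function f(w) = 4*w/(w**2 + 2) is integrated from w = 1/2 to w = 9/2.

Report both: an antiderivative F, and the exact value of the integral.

f matches the chain-rule pattern g'(h)*h' with inner function h(w) = 2*w**2 + 4; substituting u = h(w) collapses the integral.
F(w) = 2*log(2*w**2 + 4) is an antiderivative of f.
Check: d/dw[2*log(2*w**2 + 4)] = 4*w/(w**2 + 2) = f(w).
F(9/2) = 2*log(89/2); F(1/2) = 2*log(9/2).
Integral = F(9/2) - F(1/2) = -2*log(9/2) + 2*log(89/2).

Antiderivative: F(w) = 2*log(2*w**2 + 4); value = -2*log(9/2) + 2*log(89/2)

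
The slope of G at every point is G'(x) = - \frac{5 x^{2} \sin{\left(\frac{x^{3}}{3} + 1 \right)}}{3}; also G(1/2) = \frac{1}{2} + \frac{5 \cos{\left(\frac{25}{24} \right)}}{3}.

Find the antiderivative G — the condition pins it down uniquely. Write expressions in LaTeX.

G(x) = \frac{5 \cos{\left(\frac{x^{3}}{3} + 1 \right)}}{3} + \frac{1}{2}

The substitution u = \frac{x^{3}}{3} + 1 works: G'(x) is exactly (dG/du)*(du/dx) for that inner function.
A general antiderivative is \frac{5 \cos{\left(\frac{x^{3}}{3} + 1 \right)}}{3} + C.
The condition gives C = \frac{1}{2} + \frac{5 \cos{\left(\frac{25}{24} \right)}}{3} - (\frac{5 \cos{\left(\frac{25}{24} \right)}}{3}) = \frac{1}{2}.
So G(x) = \frac{5 \cos{\left(\frac{x^{3}}{3} + 1 \right)}}{3} + \frac{1}{2}.
Check: d/dx[\frac{5 \cos{\left(\frac{x^{3}}{3} + 1 \right)}}{3} + \frac{1}{2}] = - \frac{5 x^{2} \sin{\left(\frac{x^{3}}{3} + 1 \right)}}{3} = G'(x).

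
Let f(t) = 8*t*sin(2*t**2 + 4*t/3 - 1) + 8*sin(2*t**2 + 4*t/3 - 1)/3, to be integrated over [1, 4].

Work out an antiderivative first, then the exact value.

Antiderivative: F(t) = -2*cos(2*t**2 + 4*t/3 - 1); value = 2*cos(7/3) - 2*cos(109/3)

The substitution u = 2*t**2 + 4*t/3 - 1 works: f is exactly (dF/du)*(du/dt) for that inner function.
F(t) = -2*cos(2*t**2 + 4*t/3 - 1) is an antiderivative of f.
Check: d/dt[-2*cos(2*t**2 + 4*t/3 - 1)] = 8*t*sin(2*t**2 + 4*t/3 - 1) + 8*sin(2*t**2 + 4*t/3 - 1)/3 = f(t).
F(4) = -2*cos(109/3); F(1) = -2*cos(7/3).
Integral = F(4) - F(1) = 2*cos(7/3) - 2*cos(109/3).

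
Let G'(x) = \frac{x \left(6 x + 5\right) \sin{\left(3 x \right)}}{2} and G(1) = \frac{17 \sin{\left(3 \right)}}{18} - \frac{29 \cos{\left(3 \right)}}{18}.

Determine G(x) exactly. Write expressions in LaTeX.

G(x) = \frac{- 18 x^{2} \cos{\left(3 x \right)} + 12 x \sin{\left(3 x \right)} - 15 x \cos{\left(3 x \right)} + 5 \sin{\left(3 x \right)} + 4 \cos{\left(3 x \right)}}{18}

Whatever form G(x) takes, its d/dx must return the stated G'(x).
A general antiderivative is - x^{2} \cos{\left(3 x \right)} + \frac{2 x \sin{\left(3 x \right)}}{3} - \frac{5 x \cos{\left(3 x \right)}}{6} + \frac{5 \sin{\left(3 x \right)}}{18} + \frac{2 \cos{\left(3 x \right)}}{9} + C.
The condition gives C = \frac{17 \sin{\left(3 \right)}}{18} - \frac{29 \cos{\left(3 \right)}}{18} - (\frac{17 \sin{\left(3 \right)}}{18} - \frac{29 \cos{\left(3 \right)}}{18}) = 0.
So G(x) = \frac{- 18 x^{2} \cos{\left(3 x \right)} + 12 x \sin{\left(3 x \right)} - 15 x \cos{\left(3 x \right)} + 5 \sin{\left(3 x \right)} + 4 \cos{\left(3 x \right)}}{18}.
Check: d/dx[\frac{- 18 x^{2} \cos{\left(3 x \right)} + 12 x \sin{\left(3 x \right)} - 15 x \cos{\left(3 x \right)} + 5 \sin{\left(3 x \right)} + 4 \cos{\left(3 x \right)}}{18}] = 3 x^{2} \sin{\left(3 x \right)} + \frac{5 x \sin{\left(3 x \right)}}{2}, which equals G'(x).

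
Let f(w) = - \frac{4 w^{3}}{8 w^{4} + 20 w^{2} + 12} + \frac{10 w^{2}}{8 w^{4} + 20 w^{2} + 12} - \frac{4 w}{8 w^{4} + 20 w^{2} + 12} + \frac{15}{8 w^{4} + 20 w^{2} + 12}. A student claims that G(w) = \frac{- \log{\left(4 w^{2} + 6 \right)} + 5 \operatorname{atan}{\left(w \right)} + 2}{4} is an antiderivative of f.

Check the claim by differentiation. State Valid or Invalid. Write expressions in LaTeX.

Valid - the claim checks out under differentiation.

d/dw[G] = \frac{- 4 w^{3} + 10 w^{2} - 4 w + 15}{8 w^{4} + 20 w^{2} + 12}
This equals f(w) exactly, so the claim holds.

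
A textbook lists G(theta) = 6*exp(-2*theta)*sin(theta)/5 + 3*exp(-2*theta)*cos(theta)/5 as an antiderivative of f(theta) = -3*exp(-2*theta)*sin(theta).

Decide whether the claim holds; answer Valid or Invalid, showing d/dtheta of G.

d/dtheta[G] = -3*exp(-2*theta)*sin(theta)
This equals f(theta) exactly, so the claim holds.

Valid - the claim checks out under differentiation.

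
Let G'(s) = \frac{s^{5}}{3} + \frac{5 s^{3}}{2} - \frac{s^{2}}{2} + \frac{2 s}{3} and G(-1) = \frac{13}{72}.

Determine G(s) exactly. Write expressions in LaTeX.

G(s) = \frac{4 s^{6} + 45 s^{4} - 12 s^{3} + 24 s^{2} - 72}{72}

Integrate term by term and add the pieces.
A general antiderivative is \frac{s^{6}}{18} + \frac{5 s^{4}}{8} - \frac{s^{3}}{6} + \frac{s^{2}}{3} + C.
The condition gives C = \frac{13}{72} - (\frac{85}{72}) = -1.
So G(s) = \frac{4 s^{6} + 45 s^{4} - 12 s^{3} + 24 s^{2} - 72}{72}.
Check: d/ds[\frac{4 s^{6} + 45 s^{4} - 12 s^{3} + 24 s^{2} - 72}{72}] = \frac{s^{5}}{3} + \frac{5 s^{3}}{2} - \frac{s^{2}}{2} + \frac{2 s}{3} = G'(s).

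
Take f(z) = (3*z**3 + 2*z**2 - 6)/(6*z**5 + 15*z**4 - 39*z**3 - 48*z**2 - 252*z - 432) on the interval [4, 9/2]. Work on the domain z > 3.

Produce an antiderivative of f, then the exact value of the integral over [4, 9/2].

Antiderivative: F(z) = (15500*log(z - 3) + 11284*log(z + 3/2) - 32370*log(z + 4) + 2793*log(z**2 + 4) + 22848*atan(z/2))/409500; value = -83*log(17/2)/1050 - 272*atan(2)/4875 - 31*log(11/2)/1125 - 133*log(20)/19500 + 31*log(3/2)/819 + 133*log(97/4)/19500 + 31*log(6)/1125 + 272*atan(9/4)/4875 + 83*log(8)/1050

Factor the denominator (3*(z - 3)*(z + 4)*(2*z + 3)*(z**2 + 4)) and decompose: f = (133*z + 1088)/(9750*(z**2 + 4)) + 62/(1125*(2*z + 3)) - 83/(1050*(z + 4)) + 31/(819*(z - 3)); each piece integrates to a log, atan, or power term.
F(z) = (15500*log(z - 3) + 11284*log(z + 3/2) - 32370*log(z + 4) + 2793*log(z**2 + 4) + 22848*atan(z/2))/409500 is an antiderivative of f.
Check: d/dz[(15500*log(z - 3) + 11284*log(z + 3/2) - 32370*log(z + 4) + 2793*log(z**2 + 4) + 22848*atan(z/2))/409500] = (3*z**3 + 2*z**2 - 6)/(6*z**5 + 15*z**4 - 39*z**3 - 48*z**2 - 252*z - 432) = f(z).
F(9/2) = -83*log(17/2)/1050 + 31*log(3/2)/819 + 133*log(97/4)/19500 + 31*log(6)/1125 + 272*atan(9/4)/4875; F(4) = -83*log(8)/1050 + 133*log(20)/19500 + 31*log(11/2)/1125 + 272*atan(2)/4875.
Integral = F(9/2) - F(4) = -83*log(17/2)/1050 - 272*atan(2)/4875 - 31*log(11/2)/1125 - 133*log(20)/19500 + 31*log(3/2)/819 + 133*log(97/4)/19500 + 31*log(6)/1125 + 272*atan(9/4)/4875 + 83*log(8)/1050.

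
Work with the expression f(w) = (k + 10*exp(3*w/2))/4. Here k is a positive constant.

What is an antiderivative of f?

Differentiate the proposed F(w) back; it has to land on f(w) exactly.
Check: d/dw[(3*k*w + 20*exp(3*w/2))/12] = k/4 + 5*exp(3*w/2)/2, which equals f(w).

An antiderivative is F(w) = (3*k*w + 20*exp(3*w/2))/12.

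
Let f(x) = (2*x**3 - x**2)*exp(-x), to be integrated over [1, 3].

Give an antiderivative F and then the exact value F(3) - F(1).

f has the shape u'v + uv' for u = -2*x**3 - 5*x**2 - 10*x - 10 and v = exp(-x) — it is the derivative of the product u*v.
F(x) = (-2*x**3 - 5*x**2 - 10*x - 10)*exp(-x) is an antiderivative of f.
Check: d/dx[(-2*x**3 - 5*x**2 - 10*x - 10)*exp(-x)] = (2*x**3 - x**2)*exp(-x) = f(x).
F(3) = -139*exp(-3); F(1) = -27*exp(-1).
Integral = F(3) - F(1) = -139*exp(-3) + 27*exp(-1).

Antiderivative: F(x) = (-2*x**3 - 5*x**2 - 10*x - 10)*exp(-x); value = -139*exp(-3) + 27*exp(-1)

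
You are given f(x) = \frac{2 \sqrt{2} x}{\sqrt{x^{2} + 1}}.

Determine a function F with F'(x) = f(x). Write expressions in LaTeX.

An antiderivative is F(x) = 2 \sqrt{2 x^{2} + 2}.

The substitution u = 2 x^{2} + 2 works: f is exactly (dF/du)*(du/dx) for that inner function.
Check: d/dx[2 \sqrt{2 x^{2} + 2}] = \frac{2 \sqrt{2} x}{\sqrt{x^{2} + 1}} = f(x).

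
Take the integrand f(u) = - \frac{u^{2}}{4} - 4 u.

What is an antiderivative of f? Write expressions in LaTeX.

An antiderivative is F(u) = - \frac{u^{3}}{12} - 2 u^{2}.

The integrand splits into summands that can be handled one at a time.
Check: d/du[- \frac{u^{3}}{12} - 2 u^{2}] = - \frac{u^{2}}{4} - 4 u = f(u).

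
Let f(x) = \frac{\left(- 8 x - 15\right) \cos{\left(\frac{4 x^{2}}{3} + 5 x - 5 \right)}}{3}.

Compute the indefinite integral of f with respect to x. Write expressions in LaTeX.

F(x) = - \sin{\left(\frac{4 x^{2}}{3} + 5 x - 5 \right)} + C

The substitution u = \frac{4 x^{2}}{3} + 5 x - 5 works: f is exactly (dF/du)*(du/dx) for that inner function.
Check: d/dx[- \sin{\left(\frac{4 x^{2}}{3} + 5 x - 5 \right)}] = - \frac{8 x \cos{\left(\frac{4 x^{2}}{3} + 5 x - 5 \right)}}{3} - 5 \cos{\left(\frac{4 x^{2}}{3} + 5 x - 5 \right)}, which equals f(x).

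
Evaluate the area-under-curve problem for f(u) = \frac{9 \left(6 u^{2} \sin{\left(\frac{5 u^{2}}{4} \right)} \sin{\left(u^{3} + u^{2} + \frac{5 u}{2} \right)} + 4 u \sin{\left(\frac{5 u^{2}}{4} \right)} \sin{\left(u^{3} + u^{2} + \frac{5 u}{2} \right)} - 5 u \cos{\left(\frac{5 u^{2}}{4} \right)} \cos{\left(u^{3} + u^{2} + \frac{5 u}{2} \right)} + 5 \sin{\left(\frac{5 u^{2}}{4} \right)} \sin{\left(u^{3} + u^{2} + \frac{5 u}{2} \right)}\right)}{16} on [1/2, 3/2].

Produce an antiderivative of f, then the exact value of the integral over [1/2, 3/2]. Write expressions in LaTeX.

Recognize the product-rule pattern: f = v'r + vr' with v = - \frac{9 \cos{\left(u^{3} + u^{2} + \frac{5 u}{2} \right)}}{8}, r = \sin{\left(\frac{5 u^{2}}{4} \right)}, so integration by parts undoes it.
F(u) = - \frac{9 \sin{\left(\frac{5 u^{2}}{4} \right)} \cos{\left(u^{3} + u^{2} + \frac{5 u}{2} \right)}}{8} is an antiderivative of f.
Check: d/du[- \frac{9 \sin{\left(\frac{5 u^{2}}{4} \right)} \cos{\left(u^{3} + u^{2} + \frac{5 u}{2} \right)}}{8}] = \frac{27 u^{2} \sin{\left(\frac{5 u^{2}}{4} \right)} \sin{\left(u^{3} + u^{2} + \frac{5 u}{2} \right)}}{8} + \frac{9 u \sin{\left(\frac{5 u^{2}}{4} \right)} \sin{\left(u^{3} + u^{2} + \frac{5 u}{2} \right)}}{4} - \frac{45 u \cos{\left(\frac{5 u^{2}}{4} \right)} \cos{\left(u^{3} + u^{2} + \frac{5 u}{2} \right)}}{16} + \frac{45 \sin{\left(\frac{5 u^{2}}{4} \right)} \sin{\left(u^{3} + u^{2} + \frac{5 u}{2} \right)}}{16}, which equals f(u).
F(3/2) = - \frac{9 \sin{\left(\frac{45}{16} \right)} \cos{\left(\frac{75}{8} \right)}}{8}; F(1/2) = - \frac{9 \sin{\left(\frac{5}{16} \right)} \cos{\left(\frac{13}{8} \right)}}{8}.
Integral = F(3/2) - F(1/2) = \frac{9 \sin{\left(\frac{5}{16} \right)} \cos{\left(\frac{13}{8} \right)}}{8} - \frac{9 \sin{\left(\frac{45}{16} \right)} \cos{\left(\frac{75}{8} \right)}}{8}.

Antiderivative: F(u) = - \frac{9 \sin{\left(\frac{5 u^{2}}{4} \right)} \cos{\left(u^{3} + u^{2} + \frac{5 u}{2} \right)}}{8}; value = \frac{9 \sin{\left(\frac{5}{16} \right)} \cos{\left(\frac{13}{8} \right)}}{8} - \frac{9 \sin{\left(\frac{45}{16} \right)} \cos{\left(\frac{75}{8} \right)}}{8}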